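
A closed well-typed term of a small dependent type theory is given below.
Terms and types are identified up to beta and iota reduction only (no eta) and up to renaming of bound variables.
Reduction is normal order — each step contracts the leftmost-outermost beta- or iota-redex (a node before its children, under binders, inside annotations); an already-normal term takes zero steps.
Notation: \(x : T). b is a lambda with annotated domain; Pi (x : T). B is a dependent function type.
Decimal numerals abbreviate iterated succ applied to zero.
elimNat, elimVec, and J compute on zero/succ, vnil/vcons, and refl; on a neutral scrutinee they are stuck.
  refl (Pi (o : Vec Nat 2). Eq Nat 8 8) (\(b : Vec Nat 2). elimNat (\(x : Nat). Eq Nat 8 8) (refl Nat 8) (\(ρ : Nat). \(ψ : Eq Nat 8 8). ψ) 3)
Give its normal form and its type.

resulting normal form:
  refl (Pi (o : Vec Nat 2). Eq Nat 8 8) (\(b : Vec Nat 2). refl Nat 8)
inferred type:
  Eq (Pi (o : Vec Nat 2). Eq Nat 8 8) (\(b : Vec Nat 2). refl Nat 8) (\(x : Vec Nat 2). refl Nat 8)
observation: the first redex contracted is an elimNat iota-redex; the normal form is reached in 10 normal-order steps.


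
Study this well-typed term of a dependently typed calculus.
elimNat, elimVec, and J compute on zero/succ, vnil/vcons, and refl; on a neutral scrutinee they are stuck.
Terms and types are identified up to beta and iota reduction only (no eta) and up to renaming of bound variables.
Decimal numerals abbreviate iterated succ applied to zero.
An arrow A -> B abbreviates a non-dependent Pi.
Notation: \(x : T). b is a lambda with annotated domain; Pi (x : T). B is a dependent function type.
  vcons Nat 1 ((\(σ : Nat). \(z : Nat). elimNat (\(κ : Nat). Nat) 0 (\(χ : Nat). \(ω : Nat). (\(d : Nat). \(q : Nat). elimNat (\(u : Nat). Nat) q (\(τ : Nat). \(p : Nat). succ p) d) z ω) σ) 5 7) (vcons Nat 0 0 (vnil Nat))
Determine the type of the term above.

type:
  Vec Nat 2


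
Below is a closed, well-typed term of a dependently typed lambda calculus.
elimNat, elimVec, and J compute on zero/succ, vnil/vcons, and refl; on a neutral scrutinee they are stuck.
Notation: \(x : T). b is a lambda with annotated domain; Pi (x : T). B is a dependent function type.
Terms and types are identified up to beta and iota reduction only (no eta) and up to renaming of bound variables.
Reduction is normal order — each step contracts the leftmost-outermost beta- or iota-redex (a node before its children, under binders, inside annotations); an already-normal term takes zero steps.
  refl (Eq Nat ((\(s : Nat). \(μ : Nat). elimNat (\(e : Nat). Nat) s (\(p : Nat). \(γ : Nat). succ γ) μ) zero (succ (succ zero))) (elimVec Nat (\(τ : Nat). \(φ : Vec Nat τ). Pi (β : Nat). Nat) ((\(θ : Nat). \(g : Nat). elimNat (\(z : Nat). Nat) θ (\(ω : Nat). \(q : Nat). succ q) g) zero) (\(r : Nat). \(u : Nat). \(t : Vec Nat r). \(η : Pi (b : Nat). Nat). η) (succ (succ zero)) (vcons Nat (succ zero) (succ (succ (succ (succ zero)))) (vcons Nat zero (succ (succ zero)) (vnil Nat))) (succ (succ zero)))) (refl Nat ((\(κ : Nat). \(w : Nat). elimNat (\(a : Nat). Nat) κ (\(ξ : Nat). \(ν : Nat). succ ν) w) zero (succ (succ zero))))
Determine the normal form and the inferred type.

normal form:
  refl (Eq Nat (succ (succ zero)) (succ (succ zero))) (refl Nat (succ (succ zero)))
inferred type:
  Eq (Eq Nat (succ (succ zero)) (succ (succ zero))) (refl Nat (succ (succ zero))) (refl Nat (succ (succ zero)))


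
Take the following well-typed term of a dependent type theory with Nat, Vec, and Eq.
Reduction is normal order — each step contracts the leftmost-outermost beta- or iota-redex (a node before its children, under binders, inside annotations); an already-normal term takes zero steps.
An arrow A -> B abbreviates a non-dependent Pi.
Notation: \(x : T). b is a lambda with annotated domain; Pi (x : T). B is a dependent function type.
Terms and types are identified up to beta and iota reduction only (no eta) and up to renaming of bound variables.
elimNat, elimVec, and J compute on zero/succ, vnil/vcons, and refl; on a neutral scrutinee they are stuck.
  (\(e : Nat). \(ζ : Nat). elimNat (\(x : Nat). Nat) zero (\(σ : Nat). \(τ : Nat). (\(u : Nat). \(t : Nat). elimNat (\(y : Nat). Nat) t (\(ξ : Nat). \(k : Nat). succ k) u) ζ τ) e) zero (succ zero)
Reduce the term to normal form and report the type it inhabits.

reduced normal form:
  zero
inferred type:
  Nat


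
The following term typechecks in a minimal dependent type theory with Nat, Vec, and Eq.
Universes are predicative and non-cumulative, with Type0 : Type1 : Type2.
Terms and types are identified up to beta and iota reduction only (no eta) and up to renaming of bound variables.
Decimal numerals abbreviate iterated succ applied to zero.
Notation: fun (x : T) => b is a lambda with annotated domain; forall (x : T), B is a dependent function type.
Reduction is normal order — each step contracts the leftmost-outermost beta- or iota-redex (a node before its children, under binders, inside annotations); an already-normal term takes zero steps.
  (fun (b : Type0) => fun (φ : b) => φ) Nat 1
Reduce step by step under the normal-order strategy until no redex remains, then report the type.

reduction (normal order):
  (fun (b : Type0) => fun (φ : b) => φ) Nat 1
  ~> (fun (b : Nat) => b) 1
  ~> 1
type:
  Nat


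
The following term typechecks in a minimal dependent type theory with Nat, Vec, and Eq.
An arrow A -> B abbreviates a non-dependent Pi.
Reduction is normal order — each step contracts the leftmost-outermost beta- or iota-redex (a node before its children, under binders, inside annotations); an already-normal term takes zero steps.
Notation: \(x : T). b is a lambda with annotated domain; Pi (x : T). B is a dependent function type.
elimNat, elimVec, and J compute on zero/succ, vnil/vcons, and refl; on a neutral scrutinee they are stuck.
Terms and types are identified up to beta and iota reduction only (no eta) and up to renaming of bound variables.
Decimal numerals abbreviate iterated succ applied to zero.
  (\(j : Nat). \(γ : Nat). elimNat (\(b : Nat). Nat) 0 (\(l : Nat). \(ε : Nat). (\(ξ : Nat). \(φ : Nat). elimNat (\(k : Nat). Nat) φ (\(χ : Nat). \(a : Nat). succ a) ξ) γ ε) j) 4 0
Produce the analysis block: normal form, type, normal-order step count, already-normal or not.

normal form:
  0
the term's type:
  Nat
reduction steps (normal order): 27
already normal: no
first redex: a beta-redex


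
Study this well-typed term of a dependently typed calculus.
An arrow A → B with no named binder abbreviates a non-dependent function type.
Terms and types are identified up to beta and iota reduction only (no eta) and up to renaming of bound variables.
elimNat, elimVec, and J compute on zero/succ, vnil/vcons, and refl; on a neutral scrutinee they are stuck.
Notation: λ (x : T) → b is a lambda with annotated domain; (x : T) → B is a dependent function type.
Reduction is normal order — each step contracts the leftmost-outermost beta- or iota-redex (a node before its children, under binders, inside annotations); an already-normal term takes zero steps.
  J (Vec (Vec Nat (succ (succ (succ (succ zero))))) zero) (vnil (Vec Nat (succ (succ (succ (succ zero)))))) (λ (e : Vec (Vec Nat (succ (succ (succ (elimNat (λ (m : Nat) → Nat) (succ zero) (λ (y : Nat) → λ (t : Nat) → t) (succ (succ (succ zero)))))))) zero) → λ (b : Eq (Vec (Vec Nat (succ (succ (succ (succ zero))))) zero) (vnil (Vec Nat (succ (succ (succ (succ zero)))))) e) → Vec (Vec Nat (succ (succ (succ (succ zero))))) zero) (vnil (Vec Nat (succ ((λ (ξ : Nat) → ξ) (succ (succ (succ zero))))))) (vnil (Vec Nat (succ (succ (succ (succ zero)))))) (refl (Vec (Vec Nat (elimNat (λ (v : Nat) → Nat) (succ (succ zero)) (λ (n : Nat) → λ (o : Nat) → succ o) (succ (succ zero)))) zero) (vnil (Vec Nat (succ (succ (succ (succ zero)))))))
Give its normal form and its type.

resulting normal form:
  vnil (Vec Nat (succ (succ (succ (succ zero)))))
type:
  Vec (Vec Nat (succ (succ (succ (succ zero))))) zero
observation: the term reaches its normal form after 2 normal-order steps.


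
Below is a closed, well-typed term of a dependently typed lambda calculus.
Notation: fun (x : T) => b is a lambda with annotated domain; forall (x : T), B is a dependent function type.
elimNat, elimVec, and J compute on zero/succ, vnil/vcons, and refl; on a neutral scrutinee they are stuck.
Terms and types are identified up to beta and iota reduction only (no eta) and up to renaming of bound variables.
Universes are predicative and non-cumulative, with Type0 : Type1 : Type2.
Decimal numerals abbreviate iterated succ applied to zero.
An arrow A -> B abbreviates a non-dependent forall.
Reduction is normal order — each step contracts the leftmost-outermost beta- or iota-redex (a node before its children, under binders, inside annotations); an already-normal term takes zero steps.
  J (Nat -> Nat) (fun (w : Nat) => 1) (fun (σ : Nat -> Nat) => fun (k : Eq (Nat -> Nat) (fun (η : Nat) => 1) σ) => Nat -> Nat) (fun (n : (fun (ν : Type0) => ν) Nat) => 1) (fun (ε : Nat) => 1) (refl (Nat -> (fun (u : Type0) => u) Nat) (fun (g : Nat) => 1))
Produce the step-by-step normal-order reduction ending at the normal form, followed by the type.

reduction (normal order):
  J (Nat -> Nat) (fun (w : Nat) => 1) (fun (σ : Nat -> Nat) => fun (k : Eq (Nat -> Nat) (fun (η : Nat) => 1) σ) => Nat -> Nat) (fun (n : (fun (ν : Type0) => ν) Nat) => 1) (fun (ε : Nat) => 1) (refl (Nat -> (fun (u : Type0) => u) Nat) (fun (g : Nat) => 1))
  ~> fun (w : (fun (σ : Type0) => σ) Nat) => 1
  ~> fun (w : Nat) => 1
inferred type:
  Nat -> Nat


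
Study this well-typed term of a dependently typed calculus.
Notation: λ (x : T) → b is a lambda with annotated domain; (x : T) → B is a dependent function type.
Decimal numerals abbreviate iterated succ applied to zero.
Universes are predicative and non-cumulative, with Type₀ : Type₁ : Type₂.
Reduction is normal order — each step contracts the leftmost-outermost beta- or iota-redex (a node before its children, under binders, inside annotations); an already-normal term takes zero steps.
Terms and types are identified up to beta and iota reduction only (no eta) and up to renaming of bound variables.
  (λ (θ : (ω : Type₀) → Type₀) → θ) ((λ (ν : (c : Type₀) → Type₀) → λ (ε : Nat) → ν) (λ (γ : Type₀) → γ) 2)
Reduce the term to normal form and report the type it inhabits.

normal form:
  λ (θ : Type₀) → θ
the term's type:
  (θ : Type₀) → Type₀


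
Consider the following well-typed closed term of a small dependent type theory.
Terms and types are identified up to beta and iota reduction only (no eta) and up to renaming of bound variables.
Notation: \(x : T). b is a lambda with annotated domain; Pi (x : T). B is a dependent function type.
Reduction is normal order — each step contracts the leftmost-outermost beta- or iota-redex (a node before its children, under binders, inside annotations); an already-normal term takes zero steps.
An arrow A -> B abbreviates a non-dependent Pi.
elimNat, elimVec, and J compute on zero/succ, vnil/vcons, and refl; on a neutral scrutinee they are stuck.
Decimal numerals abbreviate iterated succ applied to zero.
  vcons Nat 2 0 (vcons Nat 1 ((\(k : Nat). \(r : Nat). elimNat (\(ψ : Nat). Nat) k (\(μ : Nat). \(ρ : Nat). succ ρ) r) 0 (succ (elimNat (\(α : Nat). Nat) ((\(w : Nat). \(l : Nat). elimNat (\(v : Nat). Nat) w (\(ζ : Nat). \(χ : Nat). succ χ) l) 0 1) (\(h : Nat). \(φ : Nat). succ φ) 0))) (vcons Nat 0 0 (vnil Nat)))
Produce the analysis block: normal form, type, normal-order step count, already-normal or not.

normal form:
  vcons Nat 2 0 (vcons Nat 1 2 (vcons Nat 0 0 (vnil Nat)))
the term's type:
  Vec Nat 3
normal-order step count: 16
term was already normal: no
first contracted redex: a beta-redex


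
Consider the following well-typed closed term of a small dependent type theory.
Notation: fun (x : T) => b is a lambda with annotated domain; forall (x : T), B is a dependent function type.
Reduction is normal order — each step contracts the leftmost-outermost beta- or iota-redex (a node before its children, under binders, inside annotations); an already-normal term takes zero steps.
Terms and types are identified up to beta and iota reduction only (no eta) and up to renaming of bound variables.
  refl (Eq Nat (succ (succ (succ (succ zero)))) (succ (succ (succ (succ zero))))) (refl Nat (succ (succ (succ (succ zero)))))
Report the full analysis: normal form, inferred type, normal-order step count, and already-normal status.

reduced normal form:
  refl (Eq Nat (succ (succ (succ (succ zero)))) (succ (succ (succ (succ zero))))) (refl Nat (succ (succ (succ (succ zero)))))
the term's type:
  Eq (Eq Nat (succ (succ (succ (succ zero)))) (succ (succ (succ (succ zero))))) (refl Nat (succ (succ (succ (succ zero))))) (refl Nat (succ (succ (succ (succ zero)))))
normal-order step count: 0
term was already normal: yes


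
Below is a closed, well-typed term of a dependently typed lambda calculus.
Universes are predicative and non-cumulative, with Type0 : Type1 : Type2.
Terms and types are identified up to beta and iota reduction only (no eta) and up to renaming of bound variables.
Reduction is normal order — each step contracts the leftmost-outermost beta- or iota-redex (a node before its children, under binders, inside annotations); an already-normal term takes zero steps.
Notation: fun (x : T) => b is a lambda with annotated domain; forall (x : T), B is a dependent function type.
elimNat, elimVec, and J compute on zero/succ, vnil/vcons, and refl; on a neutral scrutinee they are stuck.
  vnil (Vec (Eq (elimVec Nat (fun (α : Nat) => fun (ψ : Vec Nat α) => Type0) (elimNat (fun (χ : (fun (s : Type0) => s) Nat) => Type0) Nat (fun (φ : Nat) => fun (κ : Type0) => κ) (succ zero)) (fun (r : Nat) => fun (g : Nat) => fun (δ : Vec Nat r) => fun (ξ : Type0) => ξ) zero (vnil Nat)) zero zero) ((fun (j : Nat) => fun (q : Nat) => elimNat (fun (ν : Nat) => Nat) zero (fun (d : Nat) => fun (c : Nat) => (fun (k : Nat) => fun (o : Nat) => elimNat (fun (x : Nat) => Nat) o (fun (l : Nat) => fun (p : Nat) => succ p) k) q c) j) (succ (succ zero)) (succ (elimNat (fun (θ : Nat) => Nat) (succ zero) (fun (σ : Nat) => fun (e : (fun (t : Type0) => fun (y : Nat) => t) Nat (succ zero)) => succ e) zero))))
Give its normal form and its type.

normal form:
  vnil (Vec (Eq Nat zero zero) (succ (succ (succ (succ zero)))))
type:
  Vec (Vec (Eq Nat zero zero) (succ (succ (succ (succ zero))))) zero


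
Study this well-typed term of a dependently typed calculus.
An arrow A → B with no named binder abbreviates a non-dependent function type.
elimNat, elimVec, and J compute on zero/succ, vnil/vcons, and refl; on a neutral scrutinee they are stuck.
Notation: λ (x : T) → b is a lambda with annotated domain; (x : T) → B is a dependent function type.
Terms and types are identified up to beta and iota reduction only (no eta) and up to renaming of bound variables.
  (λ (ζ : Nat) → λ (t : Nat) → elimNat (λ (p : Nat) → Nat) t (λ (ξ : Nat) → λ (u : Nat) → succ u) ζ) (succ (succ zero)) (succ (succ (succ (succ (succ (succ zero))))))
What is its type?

the term's type:
  Nat


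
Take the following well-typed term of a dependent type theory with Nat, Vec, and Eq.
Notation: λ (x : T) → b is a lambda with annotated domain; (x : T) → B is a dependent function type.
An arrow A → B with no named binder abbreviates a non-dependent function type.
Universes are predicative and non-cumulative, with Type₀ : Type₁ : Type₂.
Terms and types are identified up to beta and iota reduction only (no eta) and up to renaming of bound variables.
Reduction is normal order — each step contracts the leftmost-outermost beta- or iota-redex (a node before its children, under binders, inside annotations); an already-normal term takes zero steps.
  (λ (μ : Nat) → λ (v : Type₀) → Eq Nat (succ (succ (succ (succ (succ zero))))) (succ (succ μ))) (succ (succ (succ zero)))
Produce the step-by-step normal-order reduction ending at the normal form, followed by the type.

normal-order reduction sequence:
  (λ (μ : Nat) → λ (v : Type₀) → Eq Nat (succ (succ (succ (succ (succ zero))))) (succ (succ μ))) (succ (succ (succ zero)))
  ~> λ (μ : Type₀) → Eq Nat (succ (succ (succ (succ (succ zero))))) (succ (succ (succ (succ (succ zero)))))
the term's type:
  Type₀ → Type₀


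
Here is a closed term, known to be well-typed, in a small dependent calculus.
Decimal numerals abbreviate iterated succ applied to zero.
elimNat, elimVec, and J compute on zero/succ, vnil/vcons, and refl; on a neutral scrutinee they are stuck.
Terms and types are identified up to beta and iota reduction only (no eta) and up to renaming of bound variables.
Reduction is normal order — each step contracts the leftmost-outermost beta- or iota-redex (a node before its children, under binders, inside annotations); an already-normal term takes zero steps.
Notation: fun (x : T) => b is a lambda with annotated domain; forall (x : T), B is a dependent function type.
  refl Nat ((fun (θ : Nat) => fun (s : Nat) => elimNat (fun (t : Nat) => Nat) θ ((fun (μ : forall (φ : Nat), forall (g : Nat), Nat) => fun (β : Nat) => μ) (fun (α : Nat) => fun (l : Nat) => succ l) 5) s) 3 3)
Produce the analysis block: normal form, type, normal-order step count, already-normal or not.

normal form:
  refl Nat 6
inferred type:
  Eq Nat 6 6
steps to reach normal form (normal order): 18
term was already normal: no
first redex: a beta-redex


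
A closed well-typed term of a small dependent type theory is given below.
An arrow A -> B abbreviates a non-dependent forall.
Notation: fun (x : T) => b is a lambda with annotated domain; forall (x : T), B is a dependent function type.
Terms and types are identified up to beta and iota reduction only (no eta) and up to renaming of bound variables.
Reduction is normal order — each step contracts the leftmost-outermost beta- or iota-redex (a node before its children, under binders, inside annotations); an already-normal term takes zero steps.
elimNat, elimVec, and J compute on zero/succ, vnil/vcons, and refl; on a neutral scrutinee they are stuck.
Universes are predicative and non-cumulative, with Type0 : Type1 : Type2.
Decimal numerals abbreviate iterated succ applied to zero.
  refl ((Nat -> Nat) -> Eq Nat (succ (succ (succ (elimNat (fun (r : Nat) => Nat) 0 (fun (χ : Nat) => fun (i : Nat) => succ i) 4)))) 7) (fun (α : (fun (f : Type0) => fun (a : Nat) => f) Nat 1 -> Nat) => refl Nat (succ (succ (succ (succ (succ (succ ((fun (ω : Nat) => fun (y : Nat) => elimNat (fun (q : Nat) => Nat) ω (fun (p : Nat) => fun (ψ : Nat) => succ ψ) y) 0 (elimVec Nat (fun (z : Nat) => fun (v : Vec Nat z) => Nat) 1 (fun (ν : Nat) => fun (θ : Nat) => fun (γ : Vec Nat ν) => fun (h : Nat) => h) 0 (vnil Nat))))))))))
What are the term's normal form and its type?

reduced normal form:
  refl ((Nat -> Nat) -> Eq Nat 7 7) (fun (r : Nat -> Nat) => refl Nat 7)
the term's type:
  Eq ((Nat -> Nat) -> Eq Nat 7 7) (fun (r : Nat -> Nat) => refl Nat 7) (fun (χ : Nat -> Nat) => refl Nat 7)


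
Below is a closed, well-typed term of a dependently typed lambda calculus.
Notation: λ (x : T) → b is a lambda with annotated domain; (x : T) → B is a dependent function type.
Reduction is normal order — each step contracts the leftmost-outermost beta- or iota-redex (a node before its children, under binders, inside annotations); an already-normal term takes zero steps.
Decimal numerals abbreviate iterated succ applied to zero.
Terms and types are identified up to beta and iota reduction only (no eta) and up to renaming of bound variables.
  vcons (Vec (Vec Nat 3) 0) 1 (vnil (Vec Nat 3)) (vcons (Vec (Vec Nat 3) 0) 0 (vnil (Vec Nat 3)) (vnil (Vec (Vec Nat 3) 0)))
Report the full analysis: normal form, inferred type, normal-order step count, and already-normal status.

reduced normal form:
  vcons (Vec (Vec Nat 3) 0) 1 (vnil (Vec Nat 3)) (vcons (Vec (Vec Nat 3) 0) 0 (vnil (Vec Nat 3)) (vnil (Vec (Vec Nat 3) 0)))
inferred type:
  Vec (Vec (Vec Nat 3) 0) 2
normal-order step count: 0
term was already normal: yes


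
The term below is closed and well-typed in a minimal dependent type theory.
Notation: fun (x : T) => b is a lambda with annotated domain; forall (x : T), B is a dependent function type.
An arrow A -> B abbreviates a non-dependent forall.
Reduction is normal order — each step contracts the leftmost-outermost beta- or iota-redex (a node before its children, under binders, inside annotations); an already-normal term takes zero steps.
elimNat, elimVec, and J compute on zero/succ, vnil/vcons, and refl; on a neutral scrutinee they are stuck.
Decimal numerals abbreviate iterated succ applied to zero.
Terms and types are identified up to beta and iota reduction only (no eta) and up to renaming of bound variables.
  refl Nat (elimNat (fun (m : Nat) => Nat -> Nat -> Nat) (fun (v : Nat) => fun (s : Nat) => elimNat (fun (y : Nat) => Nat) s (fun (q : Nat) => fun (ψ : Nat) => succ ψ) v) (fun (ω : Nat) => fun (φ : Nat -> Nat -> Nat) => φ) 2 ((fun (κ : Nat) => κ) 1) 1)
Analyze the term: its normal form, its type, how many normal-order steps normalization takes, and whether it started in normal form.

normal form:
  refl Nat 2
inferred type:
  Eq Nat 2 2
reduction steps (normal order): 14
already normal: no
first contracted redex: an elimNat iota-redex


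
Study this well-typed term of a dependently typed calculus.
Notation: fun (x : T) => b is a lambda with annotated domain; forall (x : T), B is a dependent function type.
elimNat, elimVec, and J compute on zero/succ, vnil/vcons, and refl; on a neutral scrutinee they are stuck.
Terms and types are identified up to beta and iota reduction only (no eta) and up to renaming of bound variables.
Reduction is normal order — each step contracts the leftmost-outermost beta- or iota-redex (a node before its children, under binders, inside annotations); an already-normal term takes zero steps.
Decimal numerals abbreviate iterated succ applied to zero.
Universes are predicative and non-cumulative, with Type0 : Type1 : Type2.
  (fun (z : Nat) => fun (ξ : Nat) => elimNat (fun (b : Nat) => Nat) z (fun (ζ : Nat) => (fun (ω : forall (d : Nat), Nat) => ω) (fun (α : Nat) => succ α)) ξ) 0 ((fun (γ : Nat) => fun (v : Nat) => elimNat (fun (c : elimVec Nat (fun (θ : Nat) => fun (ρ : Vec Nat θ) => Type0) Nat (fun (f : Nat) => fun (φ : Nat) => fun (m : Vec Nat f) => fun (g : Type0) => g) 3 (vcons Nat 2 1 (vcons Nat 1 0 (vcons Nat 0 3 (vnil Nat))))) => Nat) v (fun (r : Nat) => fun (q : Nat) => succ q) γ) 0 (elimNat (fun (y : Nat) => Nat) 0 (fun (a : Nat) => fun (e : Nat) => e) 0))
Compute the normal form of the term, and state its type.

normal form:
  0
type:
  Nat


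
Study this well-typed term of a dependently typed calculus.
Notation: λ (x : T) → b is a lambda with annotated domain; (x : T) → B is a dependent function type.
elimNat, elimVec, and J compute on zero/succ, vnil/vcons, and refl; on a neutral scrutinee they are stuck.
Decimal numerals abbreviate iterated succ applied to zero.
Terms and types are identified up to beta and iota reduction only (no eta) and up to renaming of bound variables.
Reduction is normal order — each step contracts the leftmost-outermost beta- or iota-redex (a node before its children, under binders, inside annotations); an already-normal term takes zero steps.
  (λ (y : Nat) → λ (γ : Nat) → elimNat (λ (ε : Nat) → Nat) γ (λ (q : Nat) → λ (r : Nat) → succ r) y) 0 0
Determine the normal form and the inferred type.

normal form:
  0
the term's type:
  Nat


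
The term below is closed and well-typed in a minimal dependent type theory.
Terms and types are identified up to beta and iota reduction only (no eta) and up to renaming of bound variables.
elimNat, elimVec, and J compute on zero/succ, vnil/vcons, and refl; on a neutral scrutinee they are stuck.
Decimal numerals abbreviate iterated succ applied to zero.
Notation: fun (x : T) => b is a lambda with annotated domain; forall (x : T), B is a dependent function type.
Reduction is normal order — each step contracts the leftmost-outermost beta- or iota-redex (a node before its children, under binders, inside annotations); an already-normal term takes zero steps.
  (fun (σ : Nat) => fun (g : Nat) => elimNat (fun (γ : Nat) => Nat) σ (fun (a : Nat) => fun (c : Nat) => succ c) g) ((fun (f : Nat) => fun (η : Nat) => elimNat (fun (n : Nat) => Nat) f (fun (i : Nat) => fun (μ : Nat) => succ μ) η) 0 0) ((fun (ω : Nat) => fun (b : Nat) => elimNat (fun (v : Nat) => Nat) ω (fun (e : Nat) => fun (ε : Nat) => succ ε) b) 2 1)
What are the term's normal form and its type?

resulting normal form:
  3
type:
  Nat


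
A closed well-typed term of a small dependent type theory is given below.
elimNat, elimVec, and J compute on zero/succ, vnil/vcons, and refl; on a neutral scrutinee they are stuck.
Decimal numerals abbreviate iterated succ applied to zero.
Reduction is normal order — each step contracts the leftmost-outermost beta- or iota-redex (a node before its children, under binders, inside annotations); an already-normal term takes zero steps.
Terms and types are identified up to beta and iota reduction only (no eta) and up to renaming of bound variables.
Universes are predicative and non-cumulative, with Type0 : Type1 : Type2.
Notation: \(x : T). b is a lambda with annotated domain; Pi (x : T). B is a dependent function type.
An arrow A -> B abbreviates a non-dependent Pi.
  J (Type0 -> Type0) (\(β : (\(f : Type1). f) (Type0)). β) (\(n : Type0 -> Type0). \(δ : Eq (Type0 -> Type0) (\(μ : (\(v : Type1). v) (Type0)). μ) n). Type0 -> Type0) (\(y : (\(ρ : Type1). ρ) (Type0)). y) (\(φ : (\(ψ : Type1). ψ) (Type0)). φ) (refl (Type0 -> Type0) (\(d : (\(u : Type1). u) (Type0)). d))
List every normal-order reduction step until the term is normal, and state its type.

reduction (normal order):
  J (Type0 -> Type0) (\(β : (\(f : Type1). f) (Type0)). β) (\(n : Type0 -> Type0). \(δ : Eq (Type0 -> Type0) (\(μ : (\(v : Type1). v) (Type0)). μ) n). Type0 -> Type0) (\(y : (\(ρ : Type1). ρ) (Type0)). y) (\(φ : (\(ψ : Type1). ψ) (Type0)). φ) (refl (Type0 -> Type0) (\(d : (\(u : Type1). u) (Type0)). d))
  ~> \(β : (\(f : Type1). f) (Type0)). β
  ~> \(β : Type0). β
inferred type:
  Type0 -> Type0


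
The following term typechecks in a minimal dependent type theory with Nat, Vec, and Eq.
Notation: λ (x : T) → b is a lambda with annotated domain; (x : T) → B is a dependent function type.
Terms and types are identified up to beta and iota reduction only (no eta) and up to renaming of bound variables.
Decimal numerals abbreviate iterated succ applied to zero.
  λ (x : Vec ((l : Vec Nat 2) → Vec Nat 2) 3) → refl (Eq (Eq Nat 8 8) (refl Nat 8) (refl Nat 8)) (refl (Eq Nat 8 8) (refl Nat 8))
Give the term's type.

the term's type:
  (x : Vec ((l : Vec Nat 2) → Vec Nat 2) 3) → Eq (Eq (Eq Nat 8 8) (refl Nat 8) (refl Nat 8)) (refl (Eq Nat 8 8) (refl Nat 8)) (refl (Eq Nat 8 8) (refl Nat 8))


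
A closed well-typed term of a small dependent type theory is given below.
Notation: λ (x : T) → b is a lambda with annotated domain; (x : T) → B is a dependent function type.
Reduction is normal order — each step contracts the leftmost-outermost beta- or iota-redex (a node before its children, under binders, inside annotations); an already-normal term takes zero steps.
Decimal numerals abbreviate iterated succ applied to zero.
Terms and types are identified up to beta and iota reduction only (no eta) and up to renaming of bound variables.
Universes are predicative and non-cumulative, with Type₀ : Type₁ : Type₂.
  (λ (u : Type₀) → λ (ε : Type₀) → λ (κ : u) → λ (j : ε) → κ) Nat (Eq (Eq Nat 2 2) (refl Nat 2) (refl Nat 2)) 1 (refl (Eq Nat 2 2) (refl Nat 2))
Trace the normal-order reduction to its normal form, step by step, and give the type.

normal-order reduction:
  (λ (u : Type₀) → λ (ε : Type₀) → λ (κ : u) → λ (j : ε) → κ) Nat (Eq (Eq Nat 2 2) (refl Nat 2) (refl Nat 2)) 1 (refl (Eq Nat 2 2) (refl Nat 2))
  ~> (λ (u : Type₀) → λ (ε : Nat) → λ (κ : u) → ε) (Eq (Eq Nat 2 2) (refl Nat 2) (refl Nat 2)) 1 (refl (Eq Nat 2 2) (refl Nat 2))
  ~> (λ (u : Nat) → λ (ε : Eq (Eq Nat 2 2) (refl Nat 2) (refl Nat 2)) → u) 1 (refl (Eq Nat 2 2) (refl Nat 2))
  ~> (λ (u : Eq (Eq Nat 2 2) (refl Nat 2) (refl Nat 2)) → 1) (refl (Eq Nat 2 2) (refl Nat 2))
  ~> 1
type:
  Nat


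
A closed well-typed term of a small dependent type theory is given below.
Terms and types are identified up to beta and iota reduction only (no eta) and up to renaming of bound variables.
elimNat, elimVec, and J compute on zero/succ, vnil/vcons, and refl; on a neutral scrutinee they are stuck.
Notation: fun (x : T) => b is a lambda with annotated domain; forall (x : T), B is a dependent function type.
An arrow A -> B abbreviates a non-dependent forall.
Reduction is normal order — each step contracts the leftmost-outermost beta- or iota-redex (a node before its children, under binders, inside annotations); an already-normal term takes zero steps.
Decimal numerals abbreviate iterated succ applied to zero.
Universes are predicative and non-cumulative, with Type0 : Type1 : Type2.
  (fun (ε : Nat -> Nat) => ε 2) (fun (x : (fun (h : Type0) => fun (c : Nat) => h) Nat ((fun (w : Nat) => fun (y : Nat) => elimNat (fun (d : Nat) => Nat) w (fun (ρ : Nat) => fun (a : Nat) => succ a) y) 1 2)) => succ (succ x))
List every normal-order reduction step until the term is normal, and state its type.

normal-order reduction:
  (fun (ε : Nat -> Nat) => ε 2) (fun (x : (fun (h : Type0) => fun (c : Nat) => h) Nat ((fun (w : Nat) => fun (y : Nat) => elimNat (fun (d : Nat) => Nat) w (fun (ρ : Nat) => fun (a : Nat) => succ a) y) 1 2)) => succ (succ x))
  ~> (fun (ε : (fun (x : Type0) => fun (h : Nat) => x) Nat ((fun (c : Nat) => fun (w : Nat) => elimNat (fun (y : Nat) => Nat) c (fun (d : Nat) => fun (ρ : Nat) => succ ρ) w) 1 2)) => succ (succ ε)) 2
  ~> 4
inferred type:
  Nat


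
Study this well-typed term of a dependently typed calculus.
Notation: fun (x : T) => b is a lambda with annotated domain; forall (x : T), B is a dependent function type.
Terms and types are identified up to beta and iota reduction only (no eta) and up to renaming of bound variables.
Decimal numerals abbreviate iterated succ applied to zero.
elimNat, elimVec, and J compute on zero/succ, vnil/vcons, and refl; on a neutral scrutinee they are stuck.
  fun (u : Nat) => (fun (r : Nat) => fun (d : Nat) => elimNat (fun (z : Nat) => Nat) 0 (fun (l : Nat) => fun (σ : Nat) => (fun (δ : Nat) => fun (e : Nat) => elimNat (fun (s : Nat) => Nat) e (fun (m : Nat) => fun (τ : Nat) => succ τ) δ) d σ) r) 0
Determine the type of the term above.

the term's type:
  forall (u : Nat), forall (r : Nat), Nat


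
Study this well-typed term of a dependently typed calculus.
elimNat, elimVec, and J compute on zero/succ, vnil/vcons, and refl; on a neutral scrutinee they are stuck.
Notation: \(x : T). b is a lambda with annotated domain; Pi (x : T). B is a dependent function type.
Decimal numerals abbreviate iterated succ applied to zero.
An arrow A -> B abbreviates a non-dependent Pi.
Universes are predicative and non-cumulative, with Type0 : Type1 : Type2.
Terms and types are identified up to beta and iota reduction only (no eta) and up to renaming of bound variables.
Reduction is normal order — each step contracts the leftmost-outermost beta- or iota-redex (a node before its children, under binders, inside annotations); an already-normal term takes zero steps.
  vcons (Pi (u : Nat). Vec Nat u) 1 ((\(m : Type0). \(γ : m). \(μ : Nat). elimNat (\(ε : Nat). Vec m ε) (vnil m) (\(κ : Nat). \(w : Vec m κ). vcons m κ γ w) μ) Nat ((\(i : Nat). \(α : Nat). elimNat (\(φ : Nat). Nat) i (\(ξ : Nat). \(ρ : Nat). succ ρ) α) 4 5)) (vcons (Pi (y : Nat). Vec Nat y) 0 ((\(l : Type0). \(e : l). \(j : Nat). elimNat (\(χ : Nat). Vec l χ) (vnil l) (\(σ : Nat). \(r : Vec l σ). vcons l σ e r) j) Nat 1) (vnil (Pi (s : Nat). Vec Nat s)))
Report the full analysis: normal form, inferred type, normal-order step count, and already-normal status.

reduced normal form:
  vcons (Pi (u : Nat). Vec Nat u) 1 (\(m : Nat). elimNat (\(γ : Nat). Vec Nat γ) (vnil Nat) (\(μ : Nat). \(ε : Vec Nat μ). vcons Nat μ 9 ε) m) (vcons (Pi (κ : Nat). Vec Nat κ) 0 (\(w : Nat). elimNat (\(i : Nat). Vec Nat i) (vnil Nat) (\(α : Nat). \(φ : Vec Nat α). vcons Nat α 1 φ) w) (vnil (Pi (ξ : Nat). Vec Nat ξ)))
the term's type:
  Vec (Pi (u : Nat). Vec Nat u) 2
normal-order step count: 22
term was already normal: no
first contracted redex: a beta-redex


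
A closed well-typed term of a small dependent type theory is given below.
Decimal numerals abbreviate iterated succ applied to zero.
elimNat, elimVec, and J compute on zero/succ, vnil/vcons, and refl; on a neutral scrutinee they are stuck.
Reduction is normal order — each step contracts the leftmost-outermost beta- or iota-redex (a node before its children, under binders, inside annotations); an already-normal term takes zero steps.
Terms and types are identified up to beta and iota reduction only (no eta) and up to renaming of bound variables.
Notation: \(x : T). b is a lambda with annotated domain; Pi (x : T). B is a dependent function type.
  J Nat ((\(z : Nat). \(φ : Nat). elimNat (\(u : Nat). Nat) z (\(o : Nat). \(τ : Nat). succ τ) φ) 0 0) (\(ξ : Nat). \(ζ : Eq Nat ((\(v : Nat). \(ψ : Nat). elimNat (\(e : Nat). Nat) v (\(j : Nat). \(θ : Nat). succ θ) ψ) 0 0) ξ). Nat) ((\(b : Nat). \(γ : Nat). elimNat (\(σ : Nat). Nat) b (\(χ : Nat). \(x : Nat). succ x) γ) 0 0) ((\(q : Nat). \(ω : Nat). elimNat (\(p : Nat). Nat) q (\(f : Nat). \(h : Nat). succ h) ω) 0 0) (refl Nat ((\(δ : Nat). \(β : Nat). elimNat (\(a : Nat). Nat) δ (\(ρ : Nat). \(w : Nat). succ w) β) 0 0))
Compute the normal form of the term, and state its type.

normal form:
  0
inferred type:
  Nat
observation: the leftmost-outermost redex is a J iota-redex, and normalization takes 4 steps.


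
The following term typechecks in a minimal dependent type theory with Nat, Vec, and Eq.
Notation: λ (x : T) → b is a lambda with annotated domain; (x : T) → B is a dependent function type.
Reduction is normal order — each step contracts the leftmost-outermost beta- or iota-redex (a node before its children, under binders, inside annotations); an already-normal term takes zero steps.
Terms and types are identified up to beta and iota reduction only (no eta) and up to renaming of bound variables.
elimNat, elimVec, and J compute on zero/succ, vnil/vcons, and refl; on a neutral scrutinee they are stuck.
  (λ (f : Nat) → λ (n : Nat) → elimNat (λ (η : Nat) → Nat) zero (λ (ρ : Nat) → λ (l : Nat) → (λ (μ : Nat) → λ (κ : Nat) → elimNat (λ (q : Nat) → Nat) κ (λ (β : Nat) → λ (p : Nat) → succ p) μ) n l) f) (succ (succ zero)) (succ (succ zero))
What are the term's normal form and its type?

resulting normal form:
  succ (succ (succ (succ zero)))
inferred type:
  Nat
observation: contracting a beta-redex first, the term normalizes in 27 steps.


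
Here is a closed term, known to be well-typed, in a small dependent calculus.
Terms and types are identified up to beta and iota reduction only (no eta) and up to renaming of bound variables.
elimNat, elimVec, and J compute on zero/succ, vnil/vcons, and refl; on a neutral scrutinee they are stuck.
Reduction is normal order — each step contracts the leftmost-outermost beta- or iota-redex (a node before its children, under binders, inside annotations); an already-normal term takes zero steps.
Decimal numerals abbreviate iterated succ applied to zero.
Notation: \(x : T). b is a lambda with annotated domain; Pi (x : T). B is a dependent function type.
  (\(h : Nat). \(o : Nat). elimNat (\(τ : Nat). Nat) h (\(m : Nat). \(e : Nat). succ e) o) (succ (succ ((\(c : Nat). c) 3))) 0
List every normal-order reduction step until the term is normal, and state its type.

normal-order reduction:
  (\(h : Nat). \(o : Nat). elimNat (\(τ : Nat). Nat) h (\(m : Nat). \(e : Nat). succ e) o) (succ (succ ((\(c : Nat). c) 3))) 0
  ~> (\(h : Nat). elimNat (\(o : Nat). Nat) (succ (succ ((\(τ : Nat). τ) 3))) (\(m : Nat). \(e : Nat). succ e) h) 0
  ~> elimNat (\(h : Nat). Nat) (succ (succ ((\(o : Nat). o) 3))) (\(τ : Nat). \(m : Nat). succ m) 0
  ~> succ (succ ((\(h : Nat). h) 3))
  ~> 5
the term's type:
  Nat


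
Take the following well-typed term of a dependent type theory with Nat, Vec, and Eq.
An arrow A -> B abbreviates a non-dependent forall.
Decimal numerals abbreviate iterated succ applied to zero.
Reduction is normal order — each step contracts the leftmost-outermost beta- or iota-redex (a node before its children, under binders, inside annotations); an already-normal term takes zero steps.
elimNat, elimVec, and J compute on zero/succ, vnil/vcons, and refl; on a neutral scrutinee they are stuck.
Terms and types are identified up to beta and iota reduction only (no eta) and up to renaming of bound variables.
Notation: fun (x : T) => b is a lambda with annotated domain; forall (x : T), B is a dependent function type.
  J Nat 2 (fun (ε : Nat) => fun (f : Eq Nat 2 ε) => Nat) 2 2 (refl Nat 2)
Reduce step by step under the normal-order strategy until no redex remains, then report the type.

normal-order reduction sequence:
  J Nat 2 (fun (ε : Nat) => fun (f : Eq Nat 2 ε) => Nat) 2 2 (refl Nat 2)
  ~> 2
the term's type:
  Nat


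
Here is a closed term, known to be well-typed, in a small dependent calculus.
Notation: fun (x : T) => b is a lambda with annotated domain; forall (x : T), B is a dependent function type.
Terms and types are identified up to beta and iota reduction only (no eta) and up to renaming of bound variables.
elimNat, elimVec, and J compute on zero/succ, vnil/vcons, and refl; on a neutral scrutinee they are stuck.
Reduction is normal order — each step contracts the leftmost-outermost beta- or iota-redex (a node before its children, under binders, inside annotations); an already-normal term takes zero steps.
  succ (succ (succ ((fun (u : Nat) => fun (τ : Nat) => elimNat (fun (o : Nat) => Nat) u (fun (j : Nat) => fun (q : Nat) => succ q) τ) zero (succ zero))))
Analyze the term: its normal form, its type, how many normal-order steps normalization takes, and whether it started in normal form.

resulting normal form:
  succ (succ (succ (succ zero)))
the term's type:
  Nat
steps to reach normal form (normal order): 6
term was already normal: no
first redex: a beta-redex


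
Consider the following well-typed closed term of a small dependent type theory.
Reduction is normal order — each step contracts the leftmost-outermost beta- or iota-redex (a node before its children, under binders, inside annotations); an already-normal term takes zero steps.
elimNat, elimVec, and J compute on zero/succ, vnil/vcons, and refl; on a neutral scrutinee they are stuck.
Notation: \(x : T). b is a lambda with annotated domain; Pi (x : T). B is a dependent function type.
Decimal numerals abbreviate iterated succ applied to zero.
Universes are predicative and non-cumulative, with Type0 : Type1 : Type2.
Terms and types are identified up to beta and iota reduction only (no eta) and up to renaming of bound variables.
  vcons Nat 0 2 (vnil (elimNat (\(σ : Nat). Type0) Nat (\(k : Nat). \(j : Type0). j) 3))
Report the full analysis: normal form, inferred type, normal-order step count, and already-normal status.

normal form:
  vcons Nat 0 2 (vnil Nat)
inferred type:
  Vec Nat 1
normal-order step count: 10
term was already normal: no
first contracted redex: an elimNat iota-redex


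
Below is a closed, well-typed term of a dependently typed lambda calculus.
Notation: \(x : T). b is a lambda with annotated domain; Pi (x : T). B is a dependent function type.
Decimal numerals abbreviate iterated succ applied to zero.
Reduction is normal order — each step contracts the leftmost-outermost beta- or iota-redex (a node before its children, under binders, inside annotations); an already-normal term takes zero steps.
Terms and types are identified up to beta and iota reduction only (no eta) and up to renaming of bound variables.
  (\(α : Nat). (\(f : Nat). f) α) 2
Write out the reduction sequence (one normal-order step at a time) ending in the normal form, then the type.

normal-order reduction sequence:
  (\(α : Nat). (\(f : Nat). f) α) 2
  ~> (\(α : Nat). α) 2
  ~> 2
type:
  Nat
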